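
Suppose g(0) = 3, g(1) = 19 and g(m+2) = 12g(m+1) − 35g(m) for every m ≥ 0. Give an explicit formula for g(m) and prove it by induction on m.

Claim: g(m) = 5^m + 2·7^m.

Base cases: g(0) = 3 and 5^0 + 2·7^0 = 3; g(1) = 19 and 5^1 + 2·7^1 = 19.
Assume g(j) = 5^j + 2·7^j for all 0 ≤ j ≤ k, where k ≥ 1.
Then g(k+1) = 12g(k) − 35g(k−1) = 12·(5^k + 2·7^k) − 35·(5^{k−1} + 2·7^{k−1}) = (12·5 − 35)5^{k−1} + 2·(12·7 − 35)7^{k−1} = 25·5^{k−1} + 98·7^{k−1} = 5^{k+1} + 2·7^{k+1}.
Hence g(m) = 5^m + 2·7^m for every m ≥ 0, by strong induction.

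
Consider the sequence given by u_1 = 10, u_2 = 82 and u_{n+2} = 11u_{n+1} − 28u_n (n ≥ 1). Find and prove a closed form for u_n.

Claim: u_n = -4^n + 2·7^n.

Base cases: u_1 = 10 and -4^1 + 2·7^1 = 10; u_2 = 82 and -4^2 + 2·7^2 = 82.
Assume u_j = -4^j + 2·7^j for all 1 ≤ j ≤ r, where r ≥ 2.
Then u_{r+1} = 11u_r − 28u_{r−1} = 11·(-4^r + 2·7^r) − 28·(-4^{r−1} + 2·7^{r−1}) = -(11·4 − 28)4^{r−1} + 2·(11·7 − 28)7^{r−1} = -16·4^{r−1} + 98·7^{r−1} = -4^{r+1} + 2·7^{r+1}.
So the formula holds for r+1, and by strong induction u_n = -4^n + 2·7^n for all n ≥ 1.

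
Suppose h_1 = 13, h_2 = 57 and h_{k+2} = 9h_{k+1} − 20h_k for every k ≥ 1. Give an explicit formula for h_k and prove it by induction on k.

Claim: h_k = 2·4^k + 5^k.

Base cases: h_1 = 13 and 2·4^1 + 5^1 = 13; h_2 = 57 and 2·4^2 + 5^2 = 57.
Assume h_i = 2·4^i + 5^i for all 1 ≤ i ≤ j, where j ≥ 2.
Then h_{j+1} = 9h_j − 20h_{j−1} = 9·(2·4^j + 5^j) − 20·(2·4^{j−1} + 5^{j−1}) = 2·(9·4 − 20)4^{j−1} + (9·5 − 20)5^{j−1} = 32·4^{j−1} + 25·5^{j−1} = 2·4^{j+1} + 5^{j+1}.
By strong induction, h_k = 2·4^k + 5^k for all k ≥ 1.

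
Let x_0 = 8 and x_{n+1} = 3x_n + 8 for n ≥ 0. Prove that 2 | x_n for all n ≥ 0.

Base case: x_0 = 8 = 2·4, so 2 | x_0.
Assume 2 | x_k, so x_k = 2t for some integer t.
Then x_{k+1} = 3x_k + 8 = 3·(2t) + 8 = 2(3t + 4), so 2 | x_{k+1}.
This completes the inductive step, so 2 | x_n for all n ≥ 0.

2 | x_n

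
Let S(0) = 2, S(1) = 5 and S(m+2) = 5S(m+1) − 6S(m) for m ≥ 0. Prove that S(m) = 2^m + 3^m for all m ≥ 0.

Base cases: S(0) = 2 and 2^0 + 3^0 = 2; S(1) = 5 and 2^1 + 3^1 = 5.
Assume S(j) = 2^j + 3^j for all 0 ≤ j ≤ r, where r ≥ 1.
Then S(r+1) = 5S(r) − 6S(r−1) = 5·(2^r + 3^r) − 6·(2^{r−1} + 3^{r−1}) = (5·2 − 6)2^{r−1} + (5·3 − 6)3^{r−1} = 4·2^{r−1} + 9·3^{r−1} = 2^{r+1} + 3^{r+1}.
By strong induction, S(m) = 2^m + 3^m for all m ≥ 0.

S(m) = 2^m + 3^m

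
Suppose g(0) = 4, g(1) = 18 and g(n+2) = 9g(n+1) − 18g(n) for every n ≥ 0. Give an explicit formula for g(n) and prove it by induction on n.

Claim: g(n) = 2·3^n + 2·6^n.

Base cases: g(0) = 4 and 2·3^0 + 2·6^0 = 4; g(1) = 18 and 2·3^1 + 2·6^1 = 18.
Assume g(j) = 2·3^j + 2·6^j for all 0 ≤ j ≤ r, where r ≥ 1.
Then g(r+1) = 9g(r) − 18g(r−1) = 9·(2·3^r + 2·6^r) − 18·(2·3^{r−1} + 2·6^{r−1}) = 2·(9·3 − 18)3^{r−1} + 2·(9·6 − 18)6^{r−1} = 18·3^{r−1} + 72·6^{r−1} = 2·3^{r+1} + 2·6^{r+1}.
This completes the inductive step, so g(n) = 2·3^n + 2·6^n for all n ≥ 0.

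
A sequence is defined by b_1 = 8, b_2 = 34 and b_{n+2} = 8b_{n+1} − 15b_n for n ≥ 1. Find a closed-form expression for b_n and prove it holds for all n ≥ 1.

Claim: b_n = 3^n + 5^n.

Base cases: b_1 = 8 and 3^1 + 5^1 = 8; b_2 = 34 and 3^2 + 5^2 = 34.
Assume b_j = 3^j + 5^j for all 1 ≤ j ≤ r, where r ≥ 2.
Then b_{r+1} = 8b_r − 15b_{r−1} = 8·(3^r + 5^r) − 15·(3^{r−1} + 5^{r−1}) = (8·3 − 15)3^{r−1} + (8·5 − 15)5^{r−1} = 9·3^{r−1} + 25·5^{r−1} = 3^{r+1} + 5^{r+1}.
So the formula holds for r+1, and by strong induction b_n = 3^n + 5^n for all n ≥ 1.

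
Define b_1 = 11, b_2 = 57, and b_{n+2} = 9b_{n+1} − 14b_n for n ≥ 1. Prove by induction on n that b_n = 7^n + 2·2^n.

Base cases: b_1 = 11 and 7^1 + 2·2^1 = 11; b_2 = 57 and 7^2 + 2·2^2 = 57.
Assume b_j = 7^j + 2·2^j for all 1 ≤ j ≤ k, where k ≥ 2.
Then b_{k+1} = 9b_k − 14b_{k−1} = 9·(7^k + 2·2^k) − 14·(7^{k−1} + 2·2^{k−1}) = (9·7 − 14)7^{k−1} + 2·(9·2 − 14)2^{k−1} = 49·7^{k−1} + 8·2^{k−1} = 7^{k+1} + 2·2^{k+1}.
So the formula holds for k+1, and by strong induction b_n = 7^n + 2·2^n for all n ≥ 1.

b_n = 7^n + 2·2^n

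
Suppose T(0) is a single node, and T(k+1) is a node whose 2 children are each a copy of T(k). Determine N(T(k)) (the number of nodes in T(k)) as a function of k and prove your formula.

Claim: N(T(k)) = 2^{k+1} − 1.

Base case: N(T(0)) = 1, and 2^{0+1} − 1 = 1.
Assume N(T(r)) = 2^{r+1} − 1.
Then N(T(r+1)) = 1 + 2N(T(r)) = 1 + 2(2^{r+1} − 1) = 2^{r+2} − 2 + 1 = 2^{r+2} − 1.
By induction, N(T(k)) = 2^{k+1} − 1 for all k ≥ 0.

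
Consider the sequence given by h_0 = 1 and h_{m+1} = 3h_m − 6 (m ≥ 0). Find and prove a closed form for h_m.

Claim: h_m = -2·3^m + 3.

Base case: h_0 = 1, and -2·3^0 + 3 = -2 + 3 = 1.
Assume h_r = -2·3^r + 3 for some r ≥ 0.
Then h_{r+1} = 3h_r − 6 = 3·(-2·3^r + 3) − 6 = -6·3^r + 9 − 6 = -2·3^{r+1} + 3.
This completes the inductive step, so h_m = -2·3^m + 3 for all m ≥ 0.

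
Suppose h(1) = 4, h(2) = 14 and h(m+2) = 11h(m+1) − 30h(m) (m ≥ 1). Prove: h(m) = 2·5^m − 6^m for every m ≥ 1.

Base cases: h(1) = 4 and 2·5^1 − 6^1 = 4; h(2) = 14 and 2·5^2 − 6^2 = 14.
Assume h(i) = 2·5^i − 6^i for all 1 ≤ i ≤ j, where j ≥ 2.
Then h(j+1) = 11h(j) − 30h(j−1) = 11·(2·5^j − 6^j) − 30·(2·5^{j−1} − 6^{j−1}) = 2·(11·5 − 30)5^{j−1} − (11·6 − 30)6^{j−1} = 50·5^{j−1} − 36·6^{j−1} = 2·5^{j+1} − 6^{j+1}.
This completes the inductive step, so h(m) = 2·5^m − 6^m for all m ≥ 1.

h(m) = 2·5^m − 6^m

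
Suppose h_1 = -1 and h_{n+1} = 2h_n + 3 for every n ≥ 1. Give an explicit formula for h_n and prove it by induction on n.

Claim: h_n = 2^n − 3.

Base case: h_1 = -1, and 2^1 − 3 = 2 − 3 = -1.
Assume h_k = 2^k − 3 for some k ≥ 1.
Then h_{k+1} = 2h_k + 3 = 2·(2^k − 3) + 3 = 2^{k+1} − 6 + 3 = 2^{k+1} − 3.
This completes the inductive step, so h_n = 2^n − 3 for all n ≥ 1.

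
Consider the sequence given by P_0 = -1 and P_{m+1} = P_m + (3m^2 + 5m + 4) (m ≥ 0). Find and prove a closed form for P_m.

Claim: P_m = m^3 + m^2 + 2m − 1.

Base case: P_0 = -1, and 0^3 + 0^2 + 2·0 − 1 = -1.
Assume P_j = j^3 + j^2 + 2j − 1.
Then P_{j+1} = P_j + (3j^2 + 5j + 4) = (j^3 + j^2 + 2j − 1) + (3j^2 + 5j + 4) = j^3 + 4j^2 + 7j + 3,
and (j+1)^3 + (j+1)^2 + 2·(j+1) − 1 = j^3 + 4j^2 + 7j + 3.
This completes the inductive step, so P_m = m^3 + m^2 + 2m − 1 for all m ≥ 0.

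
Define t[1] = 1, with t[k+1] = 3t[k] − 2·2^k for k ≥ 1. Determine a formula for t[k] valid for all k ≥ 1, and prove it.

Claim: t[k] = -3^k + 2·2^k.

Base case: t[1] = 1, and -3^1 + 2·2^1 = -3 + 4 = 1.
Assume t[r] = -3^r + 2·2^r for some r ≥ 1.
Then t[r+1] = 3t[r] − 2·2^r = 3·(-3^r + 2·2^r) − 2·2^r = -3^{r+1} + 6·2^r − 2·2^r = -3^{r+1} + 4·2^r = -3^{r+1} + 2·2^{r+1}.
Hence t[k] = -3^k + 2·2^k for every k ≥ 1, by induction.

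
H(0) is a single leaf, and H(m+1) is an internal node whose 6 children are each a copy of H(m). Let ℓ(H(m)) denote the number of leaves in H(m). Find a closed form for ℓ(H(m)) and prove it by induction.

Claim: ℓ(H(m)) = 6^m.

Base case: ℓ(H(0)) = 1, and 6^0 = 1.
Assume ℓ(H(r)) = 6^r.
Then ℓ(H(r+1)) = 6·ℓ(H(r)) = 6·6^r = 6^{r+1}.
This completes the inductive step, so ℓ(H(m)) = 6^m for all m ≥ 0.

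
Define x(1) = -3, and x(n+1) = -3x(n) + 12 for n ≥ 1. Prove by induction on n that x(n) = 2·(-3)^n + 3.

Base case: x(1) = -3, and 2·(-3)^1 + 3 = -6 + 3 = -3.
Assume x(j) = 2·(-3)^j + 3 for some j ≥ 1.
Then x(j+1) = -3x(j) + 12 = -3·(2·(-3)^j + 3) + 12 = -6·(-3)^j − 9 + 12 = 2·(-3)^{j+1} + 3.
This completes the inductive step, so x(n) = 2·(-3)^n + 3 for all n ≥ 1.

x(n) = 2·(-3)^n + 3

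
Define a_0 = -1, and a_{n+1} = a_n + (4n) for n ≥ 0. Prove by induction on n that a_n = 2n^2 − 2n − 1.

Base case: a_0 = -1, and 2·0^2 − 2·0 − 1 = -1.
Assume a_m = 2m^2 − 2m − 1.
Then a_{m+1} = a_m + (4m) = (2m^2 − 2m − 1) + (4m) = 2m^2 + 2m − 1,
and 2·(m+1)^2 − 2·(m+1) − 1 = 2m^2 + 2m − 1.
This completes the inductive step, so a_n = 2n^2 − 2n − 1 for all n ≥ 0.

a_n = 2n^2 − 2n − 1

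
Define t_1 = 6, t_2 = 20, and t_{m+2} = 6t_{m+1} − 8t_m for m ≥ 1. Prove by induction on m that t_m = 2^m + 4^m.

Base cases: t_1 = 6 and 2^1 + 4^1 = 6; t_2 = 20 and 2^2 + 4^2 = 20.
Assume t_i = 2^i + 4^i for all 1 ≤ i ≤ j, where j ≥ 2.
Then t_{j+1} = 6t_j − 8t_{j−1} = 6·(2^j + 4^j) − 8·(2^{j−1} + 4^{j−1}) = (6·2 − 8)2^{j−1} + (6·4 − 8)4^{j−1} = 4·2^{j−1} + 16·4^{j−1} = 2^{j+1} + 4^{j+1}.
This completes the inductive step, so t_m = 2^m + 4^m for all m ≥ 1.

t_m = 2^m + 4^m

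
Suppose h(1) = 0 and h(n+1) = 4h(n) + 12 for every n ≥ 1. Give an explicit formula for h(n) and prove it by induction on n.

Claim: h(n) = 4^n − 4.

Base case: h(1) = 0, and 4^1 − 4 = 4 − 4 = 0.
Assume h(j) = 4^j − 4 for some j ≥ 1.
Then h(j+1) = 4h(j) + 12 = 4·(4^j − 4) + 12 = 4^{j+1} − 16 + 12 = 4^{j+1} − 4.
Hence h(n) = 4^n − 4 for every n ≥ 1, by induction.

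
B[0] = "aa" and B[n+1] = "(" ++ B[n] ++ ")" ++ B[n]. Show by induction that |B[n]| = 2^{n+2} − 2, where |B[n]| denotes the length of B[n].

Base case: |B[0]| = 2, and 2^{0+2} − 2 = 2.
Assume |B[k]| = 2^{k+2} − 2.
Then |B[k+1]| = 1 + |B[k]| + 1 + |B[k]| = 2|B[k]| + 2 = 2(2^{k+2} − 2) + 2 = 2^{k+3} − 4 + 2 = 2^{k+3} − 2.
This completes the inductive step, so |B[n]| = 2^{n+2} − 2 for all n ≥ 0.

|B[n]| = 2^{n+2} − 2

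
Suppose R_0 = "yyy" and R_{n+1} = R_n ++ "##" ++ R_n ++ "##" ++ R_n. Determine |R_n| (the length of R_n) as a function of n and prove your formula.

Claim: |R_n| = 5·3^n − 2.

Base case: |R_0| = 3, and 5·3^0 − 2 = 3.
Assume |R_m| = 5·3^m − 2.
Then |R_{m+1}| = 3|R_m| + 4 = 3(5·3^m − 2) + 4 = 5·3^{m+1} − 6 + 4 = 5·3^{m+1} − 2.
By induction, |R_n| = 5·3^n − 2 for all n ≥ 0.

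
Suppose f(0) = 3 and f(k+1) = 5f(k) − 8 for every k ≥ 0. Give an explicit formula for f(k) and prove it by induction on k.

Claim: f(k) = 5^k + 2.

Base case: f(0) = 3, and 5^0 + 2 = 1 + 2 = 3.
Assume f(j) = 5^j + 2 for some j ≥ 0.
Then f(j+1) = 5f(j) − 8 = 5·(5^j + 2) − 8 = 5^{j+1} + 10 − 8 = 5^{j+1} + 2.
By induction, f(k) = 5^k + 2 for all k ≥ 0.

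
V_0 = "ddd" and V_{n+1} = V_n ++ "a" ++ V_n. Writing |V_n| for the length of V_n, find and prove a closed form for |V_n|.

Claim: |V_n| = 2^{n+2} − 1.

Base case: |V_0| = 3, and 2^{0+2} − 1 = 3.
Assume |V_k| = 2^{k+2} − 1.
Then |V_{k+1}| = |V_k| + 1 + |V_k| = 2|V_k| + 1 = 2(2^{k+2} − 1) + 1 = 2^{k+3} − 2 + 1 = 2^{k+3} − 1.
So the formula holds for k+1, and by induction |V_n| = 2^{n+2} − 1 for all n ≥ 0.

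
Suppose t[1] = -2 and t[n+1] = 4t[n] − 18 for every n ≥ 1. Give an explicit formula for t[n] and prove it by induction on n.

Claim: t[n] = -2·4^n + 6.

Base case: t[1] = -2, and -2·4^1 + 6 = -8 + 6 = -2.
Assume t[r] = -2·4^r + 6 for some r ≥ 1.
Then t[r+1] = 4t[r] − 18 = 4·(-2·4^r + 6) − 18 = -8·4^r + 24 − 18 = -2·4^{r+1} + 6.
By induction, t[n] = -2·4^n + 6 for all n ≥ 1.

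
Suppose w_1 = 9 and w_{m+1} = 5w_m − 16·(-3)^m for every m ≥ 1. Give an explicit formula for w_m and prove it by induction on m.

Claim: w_m = 3·5^m + 2·(-3)^m.

Base case: w_1 = 9, and 3·5^1 + 2·(-3)^1 = 15 − 6 = 9.
Assume w_k = 3·5^k + 2·(-3)^k for some k ≥ 1.
Then w_{k+1} = 5w_k − 16·(-3)^k = 5·(3·5^k + 2·(-3)^k) − 16·(-3)^k = 3·5^{k+1} + 10·(-3)^k − 16·(-3)^k = 3·5^{k+1} − 6·(-3)^k = 3·5^{k+1} + 2·(-3)^{k+1}.
This completes the inductive step, so w_m = 3·5^m + 2·(-3)^m for all m ≥ 1.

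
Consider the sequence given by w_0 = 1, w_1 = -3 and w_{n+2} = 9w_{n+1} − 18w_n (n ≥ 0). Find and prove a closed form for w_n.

Claim: w_n = 3·3^n − 2·6^n.

Base cases: w_0 = 1 and 3·3^0 − 2·6^0 = 1; w_1 = -3 and 3·3^1 − 2·6^1 = -3.
Assume w_i = 3·3^i − 2·6^i for all 0 ≤ i ≤ j, where j ≥ 1.
Then w_{j+1} = 9w_j − 18w_{j−1} = 9·(3·3^j − 2·6^j) − 18·(3·3^{j−1} − 2·6^{j−1}) = 3·(9·3 − 18)3^{j−1} − 2·(9·6 − 18)6^{j−1} = 27·3^{j−1} − 72·6^{j−1} = 3·3^{j+1} − 2·6^{j+1}.
Hence w_n = 3·3^n − 2·6^n for every n ≥ 0, by strong induction.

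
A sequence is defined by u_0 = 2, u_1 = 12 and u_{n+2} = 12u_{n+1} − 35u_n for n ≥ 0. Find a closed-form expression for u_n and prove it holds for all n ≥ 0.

Claim: u_n = 7^n + 5^n.

Base cases: u_0 = 2 and 7^0 + 5^0 = 2; u_1 = 12 and 7^1 + 5^1 = 12.
Assume u_j = 7^j + 5^j for all 0 ≤ j ≤ r, where r ≥ 1.
Then u_{r+1} = 12u_r − 35u_{r−1} = 12·(7^r + 5^r) − 35·(7^{r−1} + 5^{r−1}) = (12·7 − 35)7^{r−1} + (12·5 − 35)5^{r−1} = 49·7^{r−1} + 25·5^{r−1} = 7^{r+1} + 5^{r+1}.
Hence u_n = 7^n + 5^n for every n ≥ 0, by strong induction.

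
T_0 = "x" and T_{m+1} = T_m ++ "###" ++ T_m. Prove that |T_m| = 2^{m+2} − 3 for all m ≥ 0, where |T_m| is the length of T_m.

Base case: |T_0| = 1, and 2^{0+2} − 3 = 1.
Assume |T_k| = 2^{k+2} − 3.
Then |T_{k+1}| = |T_k| + 3 + |T_k| = 2|T_k| + 3 = 2(2^{k+2} − 3) + 3 = 2^{k+3} − 6 + 3 = 2^{k+3} − 3.
By induction, |T_m| = 2^{m+2} − 3 for all m ≥ 0.

|T_m| = 2^{m+2} − 3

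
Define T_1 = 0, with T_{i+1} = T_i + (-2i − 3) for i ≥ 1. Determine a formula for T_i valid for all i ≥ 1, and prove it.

Claim: T_i = -i^2 − 2i + 3.

Base case: T_1 = 0, and -1^2 − 2·1 + 3 = 0.
Assume T_k = -k^2 − 2k + 3.
Then T_{k+1} = T_k + (-2k − 3) = (-k^2 − 2k + 3) + (-2k − 3) = -k^2 − 4k,
and -(k+1)^2 − 2·(k+1) + 3 = -k^2 − 4k.
Hence T_i = -i^2 − 2i + 3 for every i ≥ 1, by induction.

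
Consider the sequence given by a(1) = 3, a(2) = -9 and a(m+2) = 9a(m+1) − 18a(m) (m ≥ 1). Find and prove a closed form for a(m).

Claim: a(m) = 3·3^m − 6^m.

Base cases: a(1) = 3 and 3·3^1 − 6^1 = 3; a(2) = -9 and 3·3^2 − 6^2 = -9.
Assume a(j) = 3·3^j − 6^j for all 1 ≤ j ≤ k, where k ≥ 2.
Then a(k+1) = 9a(k) − 18a(k−1) = 9·(3·3^k − 6^k) − 18·(3·3^{k−1} − 6^{k−1}) = 3·(9·3 − 18)3^{k−1} − (9·6 − 18)6^{k−1} = 27·3^{k−1} − 36·6^{k−1} = 3·3^{k+1} − 6^{k+1}.
This completes the inductive step, so a(m) = 3·3^m − 6^m for all m ≥ 1.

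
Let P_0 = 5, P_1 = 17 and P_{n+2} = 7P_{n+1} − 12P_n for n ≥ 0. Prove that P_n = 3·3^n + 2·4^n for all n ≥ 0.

Base cases: P_0 = 5 and 3·3^0 + 2·4^0 = 5; P_1 = 17 and 3·3^1 + 2·4^1 = 17.
Assume P_j = 3·3^j + 2·4^j for all 0 ≤ j ≤ r, where r ≥ 1.
Then P_{r+1} = 7P_r − 12P_{r−1} = 7·(3·3^r + 2·4^r) − 12·(3·3^{r−1} + 2·4^{r−1}) = 3·(7·3 − 12)3^{r−1} + 2·(7·4 − 12)4^{r−1} = 27·3^{r−1} + 32·4^{r−1} = 3·3^{r+1} + 2·4^{r+1}.
By strong induction, P_n = 3·3^n + 2·4^n for all n ≥ 0.

P_n = 3·3^n + 2·4^n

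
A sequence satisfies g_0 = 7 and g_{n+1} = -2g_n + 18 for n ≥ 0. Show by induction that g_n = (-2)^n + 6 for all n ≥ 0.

Base case: g_0 = 7, and (-2)^0 + 6 = 1 + 6 = 7.
Assume g_k = (-2)^k + 6 for some k ≥ 0.
Then g_{k+1} = -2g_k + 18 = -2·((-2)^k + 6) + 18 = -2·(-2)^k − 12 + 18 = (-2)^{k+1} + 6.
Hence g_n = (-2)^n + 6 for every n ≥ 0, by induction.

g_n = (-2)^n + 6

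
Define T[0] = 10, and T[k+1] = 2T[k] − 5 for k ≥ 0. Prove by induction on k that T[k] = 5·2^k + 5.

Base case: T[0] = 10, and 5·2^0 + 5 = 5 + 5 = 10.
Assume T[r] = 5·2^r + 5 for some r ≥ 0.
Then T[r+1] = 2T[r] − 5 = 2·(5·2^r + 5) − 5 = 10·2^r + 10 − 5 = 5·2^{r+1} + 5.
This completes the inductive step, so T[k] = 5·2^k + 5 for all k ≥ 0.

T[k] = 5·2^k + 5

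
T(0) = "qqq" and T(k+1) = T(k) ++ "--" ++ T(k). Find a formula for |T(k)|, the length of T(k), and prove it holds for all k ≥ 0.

Claim: |T(k)| = 5·2^k − 2.

Base case: |T(0)| = 3, and 5·2^0 − 2 = 3.
Assume |T(j)| = 5·2^j − 2.
Then |T(j+1)| = |T(j)| + 2 + |T(j)| = 2|T(j)| + 2 = 2(5·2^j − 2) + 2 = 5·2^{j+1} − 4 + 2 = 5·2^{j+1} − 2.
So the formula holds for j+1, and by induction |T(k)| = 5·2^k − 2 for all k ≥ 0.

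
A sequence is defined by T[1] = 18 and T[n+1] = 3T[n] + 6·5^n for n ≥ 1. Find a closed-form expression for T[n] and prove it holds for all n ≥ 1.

Claim: T[n] = 3^n + 3·5^n.

Base case: T[1] = 18, and 3^1 + 3·5^1 = 3 + 15 = 18.
Assume T[r] = 3^r + 3·5^r for some r ≥ 1.
Then T[r+1] = 3T[r] + 6·5^r = 3·(3^r + 3·5^r) + 6·5^r = 3^{r+1} + 9·5^r + 6·5^r = 3^{r+1} + 15·5^r = 3^{r+1} + 3·5^{r+1}.
This completes the inductive step, so T[n] = 3^n + 3·5^n for all n ≥ 1.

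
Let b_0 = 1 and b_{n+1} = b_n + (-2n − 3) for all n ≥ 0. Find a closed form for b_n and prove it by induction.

Claim: b_n = -n^2 − 2n + 1.

Base case: b_0 = 1, and -0^2 − 2·0 + 1 = 1.
Assume b_m = -m^2 − 2m + 1.
Then b_{m+1} = b_m + (-2m − 3) = (-m^2 − 2m + 1) + (-2m − 3) = -m^2 − 4m − 2,
and -(m+1)^2 − 2·(m+1) + 1 = -m^2 − 4m − 2.
This completes the inductive step, so b_n = -n^2 − 2n + 1 for all n ≥ 0.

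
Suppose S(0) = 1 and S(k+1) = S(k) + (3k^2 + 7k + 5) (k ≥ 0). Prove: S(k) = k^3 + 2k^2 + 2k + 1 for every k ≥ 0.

Base case: S(0) = 1, and 0^3 + 2·0^2 + 2·0 + 1 = 1.
Assume S(j) = j^3 + 2j^2 + 2j + 1.
Then S(j+1) = S(j) + (3j^2 + 7j + 5) = (j^3 + 2j^2 + 2j + 1) + (3j^2 + 7j + 5) = j^3 + 5j^2 + 9j + 6,
and (j+1)^3 + 2·(j+1)^2 + 2·(j+1) + 1 = j^3 + 5j^2 + 9j + 6.
By induction, S(k) = k^3 + 2k^2 + 2k + 1 for all k ≥ 0.

S(k) = k^3 + 2k^2 + 2k + 1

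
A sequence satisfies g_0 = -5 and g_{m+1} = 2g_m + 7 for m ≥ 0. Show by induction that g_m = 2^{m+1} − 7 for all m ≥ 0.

Base case: g_0 = -5, and 2^{0+1} − 7 = 2 − 7 = -5.
Assume g_r = 2^{r+1} − 7 for some r ≥ 0.
Then g_{r+1} = 2g_r + 7 = 2·(2^{r+1} − 7) + 7 = 2^{r+2} − 14 + 7 = 2^{r+2} − 7.
Hence g_m = 2^{m+1} − 7 for every m ≥ 0, by induction.

g_m = 2^{m+1} − 7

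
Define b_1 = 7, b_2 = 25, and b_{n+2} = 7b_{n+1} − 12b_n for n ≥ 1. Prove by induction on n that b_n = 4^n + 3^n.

Base cases: b_1 = 7 and 4^1 + 3^1 = 7; b_2 = 25 and 4^2 + 3^2 = 25.
Assume b_j = 4^j + 3^j for all 1 ≤ j ≤ m, where m ≥ 2.
Then b_{m+1} = 7b_m − 12b_{m−1} = 7·(4^m + 3^m) − 12·(4^{m−1} + 3^{m−1}) = (7·4 − 12)4^{m−1} + (7·3 − 12)3^{m−1} = 16·4^{m−1} + 9·3^{m−1} = 4^{m+1} + 3^{m+1}.
By strong induction, b_n = 4^n + 3^n for all n ≥ 1.

b_n = 4^n + 3^n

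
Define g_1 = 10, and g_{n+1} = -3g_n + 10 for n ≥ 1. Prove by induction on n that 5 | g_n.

Base case: g_1 = 10 = 5·2, so 5 | g_1.
Assume 5 | g_r, so g_r = 5t for some integer t.
Then g_{r+1} = -3g_r + 10 = -3·(5t) + 10 = 5(-3t + 2), so 5 | g_{r+1}.
By induction, 5 | g_n for all n ≥ 1.

5 | g_n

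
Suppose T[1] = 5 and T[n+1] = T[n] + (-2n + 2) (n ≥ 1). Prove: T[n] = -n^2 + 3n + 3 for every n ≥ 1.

Base case: T[1] = 5, and -1^2 + 3·1 + 3 = 5.
Assume T[r] = -r^2 + 3r + 3.
Then T[r+1] = T[r] + (-2r + 2) = (-r^2 + 3r + 3) + (-2r + 2) = -r^2 + r + 5,
and -(r+1)^2 + 3·(r+1) + 3 = -r^2 + r + 5.
Hence T[n] = -n^2 + 3n + 3 for every n ≥ 1, by induction.

T[n] = -n^2 + 3n + 3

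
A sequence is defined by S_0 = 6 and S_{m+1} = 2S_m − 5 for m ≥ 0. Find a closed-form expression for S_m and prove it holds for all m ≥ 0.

Claim: S_m = 2^m + 5.

Base case: S_0 = 6, and 2^0 + 5 = 1 + 5 = 6.
Assume S_j = 2^j + 5 for some j ≥ 0.
Then S_{j+1} = 2S_j − 5 = 2·(2^j + 5) − 5 = 2^{j+1} + 10 − 5 = 2^{j+1} + 5.
By induction, S_m = 2^m + 5 for all m ≥ 0.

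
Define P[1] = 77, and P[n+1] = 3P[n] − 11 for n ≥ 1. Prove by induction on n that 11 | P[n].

Base case: P[1] = 77 = 11·7, so 11 | P[1].
Assume 11 | P[m], so P[m] = 11t for some integer t.
Then P[m+1] = 3P[m] − 11 = 3·(11t) − 11 = 11(3t − 1), so 11 | P[m+1].
Hence 11 | P[n] for every n ≥ 1, by induction.

11 | P[n]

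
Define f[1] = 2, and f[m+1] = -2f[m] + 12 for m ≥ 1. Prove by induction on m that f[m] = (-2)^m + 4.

Base case: f[1] = 2, and (-2)^1 + 4 = -2 + 4 = 2.
Assume f[k] = (-2)^k + 4 for some k ≥ 1.
Then f[k+1] = -2f[k] + 12 = -2·((-2)^k + 4) + 12 = -2·(-2)^k − 8 + 12 = (-2)^{k+1} + 4.
By induction, f[m] = (-2)^m + 4 for all m ≥ 1.

f[m] = (-2)^m + 4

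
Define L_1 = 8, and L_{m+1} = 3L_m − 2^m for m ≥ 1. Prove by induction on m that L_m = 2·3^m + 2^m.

Base case: L_1 = 8, and 2·3^1 + 2^1 = 6 + 2 = 8.
Assume L_k = 2·3^k + 2^k for some k ≥ 1.
Then L_{k+1} = 3L_k − 2^k = 3·(2·3^k + 2^k) − 2^k = 2·3^{k+1} + 3·2^k − 2^k = 2·3^{k+1} + 2·2^k = 2·3^{k+1} + 2^{k+1}.
Hence L_m = 2·3^m + 2^m for every m ≥ 1, by induction.

L_m = 2·3^m + 2^m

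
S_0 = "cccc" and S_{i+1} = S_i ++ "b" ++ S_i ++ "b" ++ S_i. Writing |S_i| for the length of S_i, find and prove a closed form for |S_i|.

Claim: |S_i| = 5·3^i − 1.

Base case: |S_0| = 4, and 5·3^0 − 1 = 4.
Assume |S_r| = 5·3^r − 1.
Then |S_{r+1}| = 3|S_r| + 2 = 3(5·3^r − 1) + 2 = 5·3^{r+1} − 3 + 2 = 5·3^{r+1} − 1.
By induction, |S_i| = 5·3^i − 1 for all i ≥ 0.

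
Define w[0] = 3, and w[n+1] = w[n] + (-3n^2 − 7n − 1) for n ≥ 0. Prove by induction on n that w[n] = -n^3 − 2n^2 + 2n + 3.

Base case: w[0] = 3, and -0^3 − 2·0^2 + 2·0 + 3 = 3.
Assume w[k] = -k^3 − 2k^2 + 2k + 3.
Then w[k+1] = w[k] + (-3k^2 − 7k − 1) = (-k^3 − 2k^2 + 2k + 3) + (-3k^2 − 7k − 1) = -k^3 − 5k^2 − 5k + 2,
and -(k+1)^3 − 2·(k+1)^2 + 2·(k+1) + 3 = -k^3 − 5k^2 − 5k + 2.
This completes the inductive step, so w[n] = -n^3 − 2n^2 + 2n + 3 for all n ≥ 0.

w[n] = -n^3 − 2n^2 + 2n + 3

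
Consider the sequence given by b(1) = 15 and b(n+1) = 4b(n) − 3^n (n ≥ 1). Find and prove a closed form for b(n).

Claim: b(n) = 3·4^n + 3^n.

Base case: b(1) = 15, and 3·4^1 + 3^1 = 12 + 3 = 15.
Assume b(r) = 3·4^r + 3^r for some r ≥ 1.
Then b(r+1) = 4b(r) − 3^r = 4·(3·4^r + 3^r) − 3^r = 3·4^{r+1} + 4·3^r − 3^r = 3·4^{r+1} + 3·3^r = 3·4^{r+1} + 3^{r+1}.
By induction, b(n) = 3·4^n + 3^n for all n ≥ 1.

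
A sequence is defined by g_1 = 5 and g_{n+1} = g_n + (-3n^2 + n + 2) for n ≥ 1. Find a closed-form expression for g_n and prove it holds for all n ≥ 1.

Claim: g_n = -n^3 + 2n^2 + n + 3.

Base case: g_1 = 5, and -1^3 + 2·1^2 + 1 + 3 = 5.
Assume g_m = -m^3 + 2m^2 + m + 3.
Then g_{m+1} = g_m + (-3m^2 + m + 2) = (-m^3 + 2m^2 + m + 3) + (-3m^2 + m + 2) = -m^3 − m^2 + 2m + 5,
and -(m+1)^3 + 2·(m+1)^2 + (m+1) + 3 = -m^3 − m^2 + 2m + 5.
This completes the inductive step, so g_n = -n^3 + 2n^2 + n + 3 for all n ≥ 1.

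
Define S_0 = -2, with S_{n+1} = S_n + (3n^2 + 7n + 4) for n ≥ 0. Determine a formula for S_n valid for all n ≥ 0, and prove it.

Claim: S_n = n^3 + 2n^2 + n − 2.

Base case: S_0 = -2, and 0^3 + 2·0^2 + 0 − 2 = -2.
Assume S_r = r^3 + 2r^2 + r − 2.
Then S_{r+1} = S_r + (3r^2 + 7r + 4) = (r^3 + 2r^2 + r − 2) + (3r^2 + 7r + 4) = r^3 + 5r^2 + 8r + 2,
and (r+1)^3 + 2·(r+1)^2 + (r+1) − 2 = r^3 + 5r^2 + 8r + 2.
By induction, S_n = n^3 + 2n^2 + n − 2 for all n ≥ 0.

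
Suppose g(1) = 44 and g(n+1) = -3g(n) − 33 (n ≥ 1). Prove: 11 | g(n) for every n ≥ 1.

Base case: g(1) = 44 = 11·4, so 11 | g(1).
Assume 11 | g(r), so g(r) = 11t for some integer t.
Then g(r+1) = -3g(r) − 33 = -3·(11t) − 33 = 11(-3t − 3), so 11 | g(r+1).
This completes the inductive step, so 11 | g(n) for all n ≥ 1.

11 | g(n)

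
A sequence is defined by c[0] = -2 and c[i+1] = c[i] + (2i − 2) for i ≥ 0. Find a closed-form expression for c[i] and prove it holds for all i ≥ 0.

Claim: c[i] = i^2 − 3i − 2.

Base case: c[0] = -2, and 0^2 − 3·0 − 2 = -2.
Assume c[j] = j^2 − 3j − 2.
Then c[j+1] = c[j] + (2j − 2) = (j^2 − 3j − 2) + (2j − 2) = j^2 − j − 4,
and (j+1)^2 − 3·(j+1) − 2 = j^2 − j − 4.
Hence c[i] = i^2 − 3i − 2 for every i ≥ 0, by induction.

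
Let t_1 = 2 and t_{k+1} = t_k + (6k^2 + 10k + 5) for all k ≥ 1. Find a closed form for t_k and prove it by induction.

Claim: t_k = 2k^3 + 2k^2 + k − 3.

Base case: t_1 = 2, and 2·1^3 + 2·1^2 + 1 − 3 = 2.
Assume t_m = 2m^3 + 2m^2 + m − 3.
Then t_{m+1} = t_m + (6m^2 + 10m + 5) = (2m^3 + 2m^2 + m − 3) + (6m^2 + 10m + 5) = 2m^3 + 8m^2 + 11m + 2,
and 2·(m+1)^3 + 2·(m+1)^2 + (m+1) − 3 = 2m^3 + 8m^2 + 11m + 2.
This completes the inductive step, so t_k = 2k^3 + 2k^2 + k − 3 for all k ≥ 1.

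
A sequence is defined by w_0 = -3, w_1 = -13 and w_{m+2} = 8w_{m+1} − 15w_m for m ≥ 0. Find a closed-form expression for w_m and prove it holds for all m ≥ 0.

Claim: w_m = -3^m − 2·5^m.

Base cases: w_0 = -3 and -3^0 − 2·5^0 = -3; w_1 = -13 and -3^1 − 2·5^1 = -13.
Assume w_i = -3^i − 2·5^i for all 0 ≤ i ≤ j, where j ≥ 1.
Then w_{j+1} = 8w_j − 15w_{j−1} = 8·(-3^j − 2·5^j) − 15·(-3^{j−1} − 2·5^{j−1}) = -(8·3 − 15)3^{j−1} − 2·(8·5 − 15)5^{j−1} = -9·3^{j−1} − 50·5^{j−1} = -3^{j+1} − 2·5^{j+1}.
This completes the inductive step, so w_m = -3^m − 2·5^m for all m ≥ 0.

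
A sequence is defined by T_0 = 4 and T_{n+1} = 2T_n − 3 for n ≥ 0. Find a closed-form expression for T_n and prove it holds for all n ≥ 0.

Claim: T_n = 2^n + 3.

Base case: T_0 = 4, and 2^0 + 3 = 1 + 3 = 4.
Assume T_j = 2^j + 3 for some j ≥ 0.
Then T_{j+1} = 2T_j − 3 = 2·(2^j + 3) − 3 = 2^{j+1} + 6 − 3 = 2^{j+1} + 3.
By induction, T_n = 2^n + 3 for all n ≥ 0.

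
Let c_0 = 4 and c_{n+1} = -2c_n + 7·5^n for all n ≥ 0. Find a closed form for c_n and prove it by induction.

Claim: c_n = 3·(-2)^n + 5^n.

Base case: c_0 = 4, and 3·(-2)^0 + 5^0 = 3 + 1 = 4.
Assume c_j = 3·(-2)^j + 5^j for some j ≥ 0.
Then c_{j+1} = -2c_j + 7·5^j = -2·(3·(-2)^j + 5^j) + 7·5^j = 3·(-2)^{j+1} − 2·5^j + 7·5^j = 3·(-2)^{j+1} + 5·5^j = 3·(-2)^{j+1} + 5^{j+1}.
This completes the inductive step, so c_n = 3·(-2)^n + 5^n for all n ≥ 0.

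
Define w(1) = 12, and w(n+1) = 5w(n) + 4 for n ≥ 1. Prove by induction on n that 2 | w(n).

Base case: w(1) = 12 = 2·6, so 2 | w(1).
Assume 2 | w(j), so w(j) = 2t for some integer t.
Then w(j+1) = 5w(j) + 4 = 5·(2t) + 4 = 2(5t + 2), so 2 | w(j+1).
By induction, 2 | w(n) for all n ≥ 1.

2 | w(n)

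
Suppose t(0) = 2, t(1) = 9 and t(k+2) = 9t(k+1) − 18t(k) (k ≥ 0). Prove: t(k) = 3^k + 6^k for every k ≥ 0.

Base cases: t(0) = 2 and 3^0 + 6^0 = 2; t(1) = 9 and 3^1 + 6^1 = 9.
Assume t(j) = 3^j + 6^j for all 0 ≤ j ≤ m, where m ≥ 1.
Then t(m+1) = 9t(m) − 18t(m−1) = 9·(3^m + 6^m) − 18·(3^{m−1} + 6^{m−1}) = (9·3 − 18)3^{m−1} + (9·6 − 18)6^{m−1} = 9·3^{m−1} + 36·6^{m−1} = 3^{m+1} + 6^{m+1}.
This completes the inductive step, so t(k) = 3^k + 6^k for all k ≥ 0.

t(k) = 3^k + 6^k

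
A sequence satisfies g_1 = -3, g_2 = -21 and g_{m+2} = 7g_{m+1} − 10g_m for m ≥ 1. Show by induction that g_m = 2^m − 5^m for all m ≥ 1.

Base cases: g_1 = -3 and 2^1 − 5^1 = -3; g_2 = -21 and 2^2 − 5^2 = -21.
Assume g_j = 2^j − 5^j for all 1 ≤ j ≤ r, where r ≥ 2.
Then g_{r+1} = 7g_r − 10g_{r−1} = 7·(2^r − 5^r) − 10·(2^{r−1} − 5^{r−1}) = (7·2 − 10)2^{r−1} − (7·5 − 10)5^{r−1} = 4·2^{r−1} − 25·5^{r−1} = 2^{r+1} − 5^{r+1}.
By strong induction, g_m = 2^m − 5^m for all m ≥ 1.

g_m = 2^m − 5^m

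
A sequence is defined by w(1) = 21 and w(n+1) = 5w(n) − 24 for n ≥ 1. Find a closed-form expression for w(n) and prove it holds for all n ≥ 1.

Claim: w(n) = 3·5^n + 6.

Base case: w(1) = 21, and 3·5^1 + 6 = 15 + 6 = 21.
Assume w(k) = 3·5^k + 6 for some k ≥ 1.
Then w(k+1) = 5w(k) − 24 = 5·(3·5^k + 6) − 24 = 15·5^k + 30 − 24 = 3·5^{k+1} + 6.
By induction, w(n) = 3·5^n + 6 for all n ≥ 1.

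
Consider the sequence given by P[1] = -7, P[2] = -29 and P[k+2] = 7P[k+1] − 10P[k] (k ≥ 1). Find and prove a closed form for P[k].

Claim: P[k] = -5^k − 2^k.

Base cases: P[1] = -7 and -5^1 − 2^1 = -7; P[2] = -29 and -5^2 − 2^2 = -29.
Assume P[j] = -5^j − 2^j for all 1 ≤ j ≤ m, where m ≥ 2.
Then P[m+1] = 7P[m] − 10P[m−1] = 7·(-5^m − 2^m) − 10·(-5^{m−1} − 2^{m−1}) = -(7·5 − 10)5^{m−1} − (7·2 − 10)2^{m−1} = -25·5^{m−1} − 4·2^{m−1} = -5^{m+1} − 2^{m+1}.
So the formula holds for m+1, and by strong induction P[k] = -5^k − 2^k for all k ≥ 1.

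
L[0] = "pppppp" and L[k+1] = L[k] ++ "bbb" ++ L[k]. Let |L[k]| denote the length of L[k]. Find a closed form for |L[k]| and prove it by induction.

Claim: |L[k]| = 9·2^k − 3.

Base case: |L[0]| = 6, and 9·2^0 − 3 = 6.
Assume |L[j]| = 9·2^j − 3.
Then |L[j+1]| = |L[j]| + 3 + |L[j]| = 2|L[j]| + 3 = 2(9·2^j − 3) + 3 = 9·2^{j+1} − 6 + 3 = 9·2^{j+1} − 3.
So the formula holds for j+1, and by induction |L[k]| = 9·2^k − 3 for all k ≥ 0.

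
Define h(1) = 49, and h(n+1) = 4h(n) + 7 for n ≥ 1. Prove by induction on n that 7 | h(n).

Base case: h(1) = 49 = 7·7, so 7 | h(1).
Assume 7 | h(r), so h(r) = 7t for some integer t.
Then h(r+1) = 4h(r) + 7 = 4·(7t) + 7 = 7(4t + 1), so 7 | h(r+1).
Hence 7 | h(n) for every n ≥ 1, by induction.

7 | h(n)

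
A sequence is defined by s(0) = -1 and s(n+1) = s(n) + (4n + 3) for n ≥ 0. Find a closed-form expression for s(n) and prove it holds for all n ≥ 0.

Claim: s(n) = 2n^2 + n − 1.

Base case: s(0) = -1, and 2·0^2 + 0 − 1 = -1.
Assume s(k) = 2k^2 + k − 1.
Then s(k+1) = s(k) + (4k + 3) = (2k^2 + k − 1) + (4k + 3) = 2k^2 + 5k + 2,
and 2·(k+1)^2 + (k+1) − 1 = 2k^2 + 5k + 2.
This completes the inductive step, so s(n) = 2n^2 + n − 1 for all n ≥ 0.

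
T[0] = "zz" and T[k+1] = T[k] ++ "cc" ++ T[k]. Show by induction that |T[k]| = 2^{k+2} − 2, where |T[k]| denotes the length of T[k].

Base case: |T[0]| = 2, and 2^{0+2} − 2 = 2.
Assume |T[m]| = 2^{m+2} − 2.
Then |T[m+1]| = |T[m]| + 2 + |T[m]| = 2|T[m]| + 2 = 2(2^{m+2} − 2) + 2 = 2^{m+3} − 4 + 2 = 2^{m+3} − 2.
This completes the inductive step, so |T[k]| = 2^{k+2} − 2 for all k ≥ 0.

|T[k]| = 2^{k+2} − 2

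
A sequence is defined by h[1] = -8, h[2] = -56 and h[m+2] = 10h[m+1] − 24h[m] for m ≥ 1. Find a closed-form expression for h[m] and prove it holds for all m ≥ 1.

Claim: h[m] = 4^m − 2·6^m.

Base cases: h[1] = -8 and 4^1 − 2·6^1 = -8; h[2] = -56 and 4^2 − 2·6^2 = -56.
Assume h[i] = 4^i − 2·6^i for all 1 ≤ i ≤ j, where j ≥ 2.
Then h[j+1] = 10h[j] − 24h[j−1] = 10·(4^j − 2·6^j) − 24·(4^{j−1} − 2·6^{j−1}) = (10·4 − 24)4^{j−1} − 2·(10·6 − 24)6^{j−1} = 16·4^{j−1} − 72·6^{j−1} = 4^{j+1} − 2·6^{j+1}.
This completes the inductive step, so h[m] = 4^m − 2·6^m for all m ≥ 1.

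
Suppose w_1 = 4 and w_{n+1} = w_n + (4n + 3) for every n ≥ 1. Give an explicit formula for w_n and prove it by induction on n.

Claim: w_n = 2n^2 + n + 1.

Base case: w_1 = 4, and 2·1^2 + 1 + 1 = 4.
Assume w_j = 2j^2 + j + 1.
Then w_{j+1} = w_j + (4j + 3) = (2j^2 + j + 1) + (4j + 3) = 2j^2 + 5j + 4,
and 2·(j+1)^2 + (j+1) + 1 = 2j^2 + 5j + 4.
This completes the inductive step, so w_n = 2n^2 + n + 1 for all n ≥ 1.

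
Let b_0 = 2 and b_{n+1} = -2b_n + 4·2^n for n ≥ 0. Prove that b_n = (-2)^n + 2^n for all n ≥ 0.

Base case: b_0 = 2, and (-2)^0 + 2^0 = 1 + 1 = 2.
Assume b_k = (-2)^k + 2^k for some k ≥ 0.
Then b_{k+1} = -2b_k + 4·2^k = -2·((-2)^k + 2^k) + 4·2^k = (-2)^{k+1} − 2·2^k + 4·2^k = (-2)^{k+1} + 2·2^k = (-2)^{k+1} + 2^{k+1}.
So the formula holds for k+1, and by induction b_n = (-2)^n + 2^n for all n ≥ 0.

b_n = (-2)^n + 2^n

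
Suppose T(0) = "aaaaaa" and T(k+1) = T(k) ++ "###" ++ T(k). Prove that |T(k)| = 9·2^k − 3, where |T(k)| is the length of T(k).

Base case: |T(0)| = 6, and 9·2^0 − 3 = 6.
Assume |T(r)| = 9·2^r − 3.
Then |T(r+1)| = |T(r)| + 3 + |T(r)| = 2|T(r)| + 3 = 2(9·2^r − 3) + 3 = 9·2^{r+1} − 6 + 3 = 9·2^{r+1} − 3.
This completes the inductive step, so |T(k)| = 9·2^k − 3 for all k ≥ 0.

|T(k)| = 9·2^k − 3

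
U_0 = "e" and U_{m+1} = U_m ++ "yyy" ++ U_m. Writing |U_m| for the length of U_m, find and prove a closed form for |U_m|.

Claim: |U_m| = 2^{m+2} − 3.

Base case: |U_0| = 1, and 2^{0+2} − 3 = 1.
Assume |U_k| = 2^{k+2} − 3.
Then |U_{k+1}| = |U_k| + 3 + |U_k| = 2|U_k| + 3 = 2(2^{k+2} − 3) + 3 = 2^{k+3} − 6 + 3 = 2^{k+3} − 3.
Hence |U_m| = 2^{m+2} − 3 for every m ≥ 0, by induction.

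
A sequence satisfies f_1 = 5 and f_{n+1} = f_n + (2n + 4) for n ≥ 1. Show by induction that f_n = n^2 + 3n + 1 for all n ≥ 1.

Base case: f_1 = 5, and 1^2 + 3·1 + 1 = 5.
Assume f_m = m^2 + 3m + 1.
Then f_{m+1} = f_m + (2m + 4) = (m^2 + 3m + 1) + (2m + 4) = m^2 + 5m + 5,
and (m+1)^2 + 3·(m+1) + 1 = m^2 + 5m + 5.
By induction, f_n = n^2 + 3n + 1 for all n ≥ 1.

f_n = n^2 + 3n + 1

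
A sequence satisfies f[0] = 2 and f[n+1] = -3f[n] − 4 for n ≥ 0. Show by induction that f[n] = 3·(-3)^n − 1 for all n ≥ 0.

Base case: f[0] = 2, and 3·(-3)^0 − 1 = 3 − 1 = 2.
Assume f[k] = 3·(-3)^k − 1 for some k ≥ 0.
Then f[k+1] = -3f[k] − 4 = -3·(3·(-3)^k − 1) − 4 = -9·(-3)^k + 3 − 4 = 3·(-3)^{k+1} − 1.
This completes the inductive step, so f[n] = 3·(-3)^n − 1 for all n ≥ 0.

f[n] = 3·(-3)^n − 1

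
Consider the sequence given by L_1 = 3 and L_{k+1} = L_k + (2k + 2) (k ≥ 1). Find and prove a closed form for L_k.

Claim: L_k = k^2 + k + 1.

Base case: L_1 = 3, and 1^2 + 1 + 1 = 3.
Assume L_r = r^2 + r + 1.
Then L_{r+1} = L_r + (2r + 2) = (r^2 + r + 1) + (2r + 2) = r^2 + 3r + 3,
and (r+1)^2 + (r+1) + 1 = r^2 + 3r + 3.
This completes the inductive step, so L_k = k^2 + k + 1 for all k ≥ 1.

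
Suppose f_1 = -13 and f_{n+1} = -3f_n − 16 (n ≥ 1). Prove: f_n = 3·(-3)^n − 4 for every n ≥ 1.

Base case: f_1 = -13, and 3·(-3)^1 − 4 = -9 − 4 = -13.
Assume f_r = 3·(-3)^r − 4 for some r ≥ 1.
Then f_{r+1} = -3f_r − 16 = -3·(3·(-3)^r − 4) − 16 = -9·(-3)^r + 12 − 16 = 3·(-3)^{r+1} − 4.
By induction, f_n = 3·(-3)^n − 4 for all n ≥ 1.

f_n = 3·(-3)^n − 4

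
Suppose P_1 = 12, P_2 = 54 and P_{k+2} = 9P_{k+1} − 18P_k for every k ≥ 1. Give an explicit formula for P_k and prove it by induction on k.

Claim: P_k = 2·3^k + 6^k.

Base cases: P_1 = 12 and 2·3^1 + 6^1 = 12; P_2 = 54 and 2·3^2 + 6^2 = 54.
Assume P_j = 2·3^j + 6^j for all 1 ≤ j ≤ r, where r ≥ 2.
Then P_{r+1} = 9P_r − 18P_{r−1} = 9·(2·3^r + 6^r) − 18·(2·3^{r−1} + 6^{r−1}) = 2·(9·3 − 18)3^{r−1} + (9·6 − 18)6^{r−1} = 18·3^{r−1} + 36·6^{r−1} = 2·3^{r+1} + 6^{r+1}.
So the formula holds for r+1, and by strong induction P_k = 2·3^k + 6^k for all k ≥ 1.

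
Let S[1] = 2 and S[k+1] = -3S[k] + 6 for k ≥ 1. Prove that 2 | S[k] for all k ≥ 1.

Base case: S[1] = 2 = 2·1, so 2 | S[1].
Assume 2 | S[m], so S[m] = 2t for some integer t.
Then S[m+1] = -3S[m] + 6 = -3·(2t) + 6 = 2(-3t + 3), so 2 | S[m+1].
By induction, 2 | S[k] for all k ≥ 1.

2 | S[k]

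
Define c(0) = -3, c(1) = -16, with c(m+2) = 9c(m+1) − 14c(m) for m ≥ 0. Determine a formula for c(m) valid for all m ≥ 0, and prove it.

Claim: c(m) = -2^m − 2·7^m.

Base cases: c(0) = -3 and -2^0 − 2·7^0 = -3; c(1) = -16 and -2^1 − 2·7^1 = -16.
Assume c(j) = -2^j − 2·7^j for all 0 ≤ j ≤ k, where k ≥ 1.
Then c(k+1) = 9c(k) − 14c(k−1) = 9·(-2^k − 2·7^k) − 14·(-2^{k−1} − 2·7^{k−1}) = -(9·2 − 14)2^{k−1} − 2·(9·7 − 14)7^{k−1} = -4·2^{k−1} − 98·7^{k−1} = -2^{k+1} − 2·7^{k+1}.
This completes the inductive step, so c(m) = -2^m − 2·7^m for all m ≥ 0.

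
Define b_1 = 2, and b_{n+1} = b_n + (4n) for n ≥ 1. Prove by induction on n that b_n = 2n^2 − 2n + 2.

Base case: b_1 = 2, and 2·1^2 − 2·1 + 2 = 2.
Assume b_j = 2j^2 − 2j + 2.
Then b_{j+1} = b_j + (4j) = (2j^2 − 2j + 2) + (4j) = 2j^2 + 2j + 2,
and 2·(j+1)^2 − 2·(j+1) + 2 = 2j^2 + 2j + 2.
Hence b_n = 2n^2 − 2n + 2 for every n ≥ 1, by induction.

b_n = 2n^2 − 2n + 2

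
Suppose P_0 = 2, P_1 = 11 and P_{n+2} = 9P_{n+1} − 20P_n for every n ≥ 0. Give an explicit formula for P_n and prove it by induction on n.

Claim: P_n = 3·5^n − 4^n.

Base cases: P_0 = 2 and 3·5^0 − 4^0 = 2; P_1 = 11 and 3·5^1 − 4^1 = 11.
Assume P_j = 3·5^j − 4^j for all 0 ≤ j ≤ r, where r ≥ 1.
Then P_{r+1} = 9P_r − 20P_{r−1} = 9·(3·5^r − 4^r) − 20·(3·5^{r−1} − 4^{r−1}) = 3·(9·5 − 20)5^{r−1} − (9·4 − 20)4^{r−1} = 75·5^{r−1} − 16·4^{r−1} = 3·5^{r+1} − 4^{r+1}.
This completes the inductive step, so P_n = 3·5^n − 4^n for all n ≥ 0.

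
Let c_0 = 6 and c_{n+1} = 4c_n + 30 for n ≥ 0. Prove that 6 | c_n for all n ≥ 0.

Base case: c_0 = 6 = 6·1, so 6 | c_0.
Assume 6 | c_k, so c_k = 6t for some integer t.
Then c_{k+1} = 4c_k + 30 = 4·(6t) + 30 = 6(4t + 5), so 6 | c_{k+1}.
This completes the inductive step, so 6 | c_n for all n ≥ 0.

6 | c_n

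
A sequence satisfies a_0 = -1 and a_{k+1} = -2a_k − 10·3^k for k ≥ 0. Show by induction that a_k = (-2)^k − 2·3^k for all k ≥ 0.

Base case: a_0 = -1, and (-2)^0 − 2·3^0 = 1 − 2 = -1.
Assume a_r = (-2)^r − 2·3^r for some r ≥ 0.
Then a_{r+1} = -2a_r − 10·3^r = -2·((-2)^r − 2·3^r) − 10·3^r = (-2)^{r+1} + 4·3^r − 10·3^r = (-2)^{r+1} − 6·3^r = (-2)^{r+1} − 2·3^{r+1}.
Hence a_k = (-2)^k − 2·3^k for every k ≥ 0, by induction.

a_k = (-2)^k − 2·3^k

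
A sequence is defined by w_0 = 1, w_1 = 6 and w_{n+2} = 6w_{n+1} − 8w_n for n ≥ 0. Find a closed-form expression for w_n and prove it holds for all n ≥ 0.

Claim: w_n = 2·4^n − 2^n.

Base cases: w_0 = 1 and 2·4^0 − 2^0 = 1; w_1 = 6 and 2·4^1 − 2^1 = 6.
Assume w_j = 2·4^j − 2^j for all 0 ≤ j ≤ r, where r ≥ 1.
Then w_{r+1} = 6w_r − 8w_{r−1} = 6·(2·4^r − 2^r) − 8·(2·4^{r−1} − 2^{r−1}) = 2·(6·4 − 8)4^{r−1} − (6·2 − 8)2^{r−1} = 32·4^{r−1} − 4·2^{r−1} = 2·4^{r+1} − 2^{r+1}.
By strong induction, w_n = 2·4^n − 2^n for all n ≥ 0.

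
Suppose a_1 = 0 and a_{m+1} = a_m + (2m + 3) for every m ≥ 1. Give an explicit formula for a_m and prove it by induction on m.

Claim: a_m = m^2 + 2m − 3.

Base case: a_1 = 0, and 1^2 + 2·1 − 3 = 0.
Assume a_r = r^2 + 2r − 3.
Then a_{r+1} = a_r + (2r + 3) = (r^2 + 2r − 3) + (2r + 3) = r^2 + 4r,
and (r+1)^2 + 2·(r+1) − 3 = r^2 + 4r.
By induction, a_m = m^2 + 2m − 3 for all m ≥ 1.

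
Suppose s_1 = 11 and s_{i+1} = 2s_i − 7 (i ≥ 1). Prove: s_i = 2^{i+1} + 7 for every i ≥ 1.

Base case: s_1 = 11, and 2^{1+1} + 7 = 4 + 7 = 11.
Assume s_r = 2^{r+1} + 7 for some r ≥ 1.
Then s_{r+1} = 2s_r − 7 = 2·(2^{r+1} + 7) − 7 = 2^{r+2} + 14 − 7 = 2^{r+2} + 7.
Hence s_i = 2^{i+1} + 7 for every i ≥ 1, by induction.

s_i = 2^{i+1} + 7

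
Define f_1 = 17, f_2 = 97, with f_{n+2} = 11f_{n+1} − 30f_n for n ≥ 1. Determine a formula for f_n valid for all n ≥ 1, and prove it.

Claim: f_n = 5^n + 2·6^n.

Base cases: f_1 = 17 and 5^1 + 2·6^1 = 17; f_2 = 97 and 5^2 + 2·6^2 = 97.
Assume f_i = 5^i + 2·6^i for all 1 ≤ i ≤ j, where j ≥ 2.
Then f_{j+1} = 11f_j − 30f_{j−1} = 11·(5^j + 2·6^j) − 30·(5^{j−1} + 2·6^{j−1}) = (11·5 − 30)5^{j−1} + 2·(11·6 − 30)6^{j−1} = 25·5^{j−1} + 72·6^{j−1} = 5^{j+1} + 2·6^{j+1}.
So the formula holds for j+1, and by strong induction f_n = 5^n + 2·6^n for all n ≥ 1.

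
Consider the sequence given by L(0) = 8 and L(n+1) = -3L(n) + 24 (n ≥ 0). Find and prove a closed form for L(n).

Claim: L(n) = 2·(-3)^n + 6.

Base case: L(0) = 8, and 2·(-3)^0 + 6 = 2 + 6 = 8.
Assume L(r) = 2·(-3)^r + 6 for some r ≥ 0.
Then L(r+1) = -3L(r) + 24 = -3·(2·(-3)^r + 6) + 24 = -6·(-3)^r − 18 + 24 = 2·(-3)^{r+1} + 6.
So the formula holds for r+1, and by induction L(n) = 2·(-3)^n + 6 for all n ≥ 0.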